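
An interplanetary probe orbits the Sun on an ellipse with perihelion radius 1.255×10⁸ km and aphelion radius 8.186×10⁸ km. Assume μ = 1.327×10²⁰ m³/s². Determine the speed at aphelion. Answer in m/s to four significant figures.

v ≈ 6565 m/s

Semi-major axis a = (r_p + r_a)/2 = 4.7205×10⁸ km = 4.720×10¹¹ m.
Vis-viva: v² = μ(2/r − 1/a) = 1.327×10²⁰ × (2.443×10⁻¹² − 2.118×10⁻¹²) = 4.310×10⁷ m²/s².
v = 6565 m/s.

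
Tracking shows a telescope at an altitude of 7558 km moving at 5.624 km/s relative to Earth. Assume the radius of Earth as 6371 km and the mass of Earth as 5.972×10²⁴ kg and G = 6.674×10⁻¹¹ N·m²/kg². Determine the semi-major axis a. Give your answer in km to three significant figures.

μ = GM = 6.674×10⁻¹¹ × 5.972×10²⁴ = 3.986×10¹⁴ m³/s².
r = 6371 + 7558 = 13929 km = 1.393×10⁷ m.
Specific orbital energy ε = v²/2 − μ/r = (5624)²/2 − 3.986×10¹⁴/1.393×10⁷ = -1.280×10⁷ J/kg.
Since ε = −μ/(2a), a = −μ/(2ε) = 1.557×10⁷ m = 15569 km.

a ≈ 15600 km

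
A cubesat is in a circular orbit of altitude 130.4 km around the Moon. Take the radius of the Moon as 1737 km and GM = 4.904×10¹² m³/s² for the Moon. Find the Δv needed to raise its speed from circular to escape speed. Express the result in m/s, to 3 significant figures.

r = 1737 + 130.4 = 1867.4 km = 1.8674×10⁶ m.
Circular speed v_c = √(μ/r) = 1621 m/s.
Escape speed v_esc = √(2μ/r) = √2 × v_c = 2292 m/s.
Δv = v_esc − v_c = 671.2 m/s.

Δv ≈ 671 m/s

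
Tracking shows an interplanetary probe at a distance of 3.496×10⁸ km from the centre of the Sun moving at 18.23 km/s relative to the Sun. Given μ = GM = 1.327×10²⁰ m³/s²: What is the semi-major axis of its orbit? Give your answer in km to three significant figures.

r = 3.496×10¹¹ m.
Specific orbital energy ε = v²/2 − μ/r = (18230)²/2 − 1.327×10²⁰/3.496×10¹¹ = -2.134×10⁸ J/kg.
Since ε = −μ/(2a), a = −μ/(2ε) = 3.109×10¹¹ m = 3.1090×10⁸ km.

a ≈ 3.11×10⁸ km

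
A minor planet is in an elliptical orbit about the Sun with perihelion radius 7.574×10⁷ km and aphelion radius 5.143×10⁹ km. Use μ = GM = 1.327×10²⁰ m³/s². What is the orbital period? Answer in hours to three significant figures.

T ≈ 639000 hours

Semi-major axis a = (r_p + r_a)/2 = (7.5740×10⁷ + 5.1430×10⁹)/2 = 2.6094×10⁹ km = 2.609×10¹² m.
By Kepler's third law T = 2π√(a³/μ) = 2π × 3.659×10⁸ = 2.299×10⁹ s.
= 6.386×10⁵ hours.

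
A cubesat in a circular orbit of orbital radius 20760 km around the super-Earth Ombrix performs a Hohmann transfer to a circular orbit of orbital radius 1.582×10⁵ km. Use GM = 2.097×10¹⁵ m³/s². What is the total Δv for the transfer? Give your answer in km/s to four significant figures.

r₁ = 20760 km = 2.076×10⁷ m.
r₂ = 1.582×10⁵ km = 1.582×10⁸ m.
Transfer ellipse a_t = (r₁ + r₂)/2 = 8.948×10⁷ m.
At r₁: circular v_c1 = √(μ/r₁) = 10050 m/s; transfer-periapsis v_p = √[μ(2/r₁ − 1/a_t)] = 13360 m/s.
Δv₁ = v_p − v_c1 = 3313 m/s.
At r₂: circular v_c2 = √(μ/r₂) = 3641 m/s; transfer-apoapsis v_a = √[μ(2/r₂ − 1/a_t)] = 1754 m/s.
Δv₂ = v_c2 − v_a = 1887 m/s.
Total Δv = Δv₁ + Δv₂ = 5200 m/s = 5.200 km/s.

Δv_total ≈ 5.200 km/s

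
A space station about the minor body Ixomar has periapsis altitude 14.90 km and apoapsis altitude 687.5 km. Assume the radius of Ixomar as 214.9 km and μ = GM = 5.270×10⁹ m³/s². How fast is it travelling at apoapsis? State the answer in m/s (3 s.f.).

r_p = 214.9 + 14.90 = 229.80 km = 2.2980×10⁵ m.
r_a = 214.9 + 687.5 = 902.40 km = 9.0240×10⁵ m.
Semi-major axis a = (r_p + r_a)/2 = 566.10 km = 5.661×10⁵ m.
Vis-viva: v² = μ(2/r − 1/a) = 5.270×10⁹ × (2.216×10⁻⁶ − 1.766×10⁻⁶) = 2.371×10³ m²/s².
v = 48.69 m/s.

v ≈ 48.7 m/s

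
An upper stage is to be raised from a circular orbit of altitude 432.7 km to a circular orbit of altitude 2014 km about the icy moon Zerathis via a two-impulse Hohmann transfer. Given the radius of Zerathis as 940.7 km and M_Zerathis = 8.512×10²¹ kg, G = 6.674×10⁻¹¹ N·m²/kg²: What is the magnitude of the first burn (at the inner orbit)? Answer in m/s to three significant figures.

Δv ≈ 108 m/s

μ = GM = 6.674×10⁻¹¹ × 8.512×10²¹ = 5.681×10¹¹ m³/s².
r₁ = 940.7 + 432.7 = 1373.4 km = 1.3734×10⁶ m.
r₂ = 940.7 + 2014 = 2954.7 km = 2.9547×10⁶ m.
Transfer ellipse a_t = (r₁ + r₂)/2 = 2.164×10⁶ m.
At r₁: circular v_c1 = √(μ/r₁) = 643.1 m/s; transfer-periapsis v_p = √[μ(2/r₁ − 1/a_t)] = 751.5 m/s.
Δv₁ = v_p − v_c1 = 108.4 m/s.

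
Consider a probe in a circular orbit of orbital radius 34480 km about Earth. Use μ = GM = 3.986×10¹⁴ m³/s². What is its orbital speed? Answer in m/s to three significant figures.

r = 34480 km = 3.448×10⁷ m.
For a circular orbit v = √(μ/r) = √(3.986×10¹⁴ / 3.448×10⁷) = √(1.156×10⁷) = 3400 m/s.

v ≈ 3400 m/s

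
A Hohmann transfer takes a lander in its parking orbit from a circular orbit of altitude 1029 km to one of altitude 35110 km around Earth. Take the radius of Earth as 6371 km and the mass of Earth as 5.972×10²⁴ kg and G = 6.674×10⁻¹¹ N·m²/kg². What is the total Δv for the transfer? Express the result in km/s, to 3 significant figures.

μ = GM = 6.674×10⁻¹¹ × 5.972×10²⁴ = 3.986×10¹⁴ m³/s².
r₁ = 6371 + 1029 = 7400.0 km = 7.4000×10⁶ m.
r₂ = 6371 + 35110 = 41481 km = 4.1481×10⁷ m.
Transfer ellipse a_t = (r₁ + r₂)/2 = 2.444×10⁷ m.
At r₁: circular v_c1 = √(μ/r₁) = 7339 m/s; transfer-perigee v_p = √[μ(2/r₁ − 1/a_t)] = 9561 m/s.
Δv₁ = v_p − v_c1 = 2222 m/s.
At r₂: circular v_c2 = √(μ/r₂) = 3100 m/s; transfer-apogee v_a = √[μ(2/r₂ − 1/a_t)] = 1706 m/s.
Δv₂ = v_c2 − v_a = 1394 m/s.
Total Δv = Δv₁ + Δv₂ = 3616 m/s = 3.616 km/s.

Δv_total ≈ 3.62 km/s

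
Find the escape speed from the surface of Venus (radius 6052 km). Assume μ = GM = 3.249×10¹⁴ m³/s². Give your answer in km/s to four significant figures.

r = R = 6.052×10⁶ m.
Escape speed v_esc = √(2μ/r) = √(2 × 3.249×10¹⁴ / 6.052×10⁶) = √(1.074×10⁸) = 10360 m/s.
= 10.36 km/s.

v_esc ≈ 10.36 km/s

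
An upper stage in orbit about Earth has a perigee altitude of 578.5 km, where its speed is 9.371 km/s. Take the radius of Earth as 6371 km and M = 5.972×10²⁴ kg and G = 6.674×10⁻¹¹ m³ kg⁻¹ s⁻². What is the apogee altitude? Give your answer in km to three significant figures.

μ = GM = 6.674×10⁻¹¹ × 5.972×10²⁴ = 3.986×10¹⁴ m³/s².
r_p = 6371 + 578.5 = 6949.5 km = 6.950×10⁶ m.
Specific energy ε = v²/2 − μ/r = -1.344×10⁷ J/kg, so a = −μ/(2ε) = 1.482×10⁷ m.
The apsides satisfy r_p + r_a = 2a, so the apogee radius is 2a − r_p = 2.270×10⁷ m = 22696 km.
Apogee altitude = 22696 − 6371 = 16325 km.

apogee altitude ≈ 16300 km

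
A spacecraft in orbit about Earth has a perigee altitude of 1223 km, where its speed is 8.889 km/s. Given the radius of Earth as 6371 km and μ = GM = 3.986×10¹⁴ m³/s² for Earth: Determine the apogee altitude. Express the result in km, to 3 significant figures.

apogee altitude ≈ 16700 km

r_p = 6371 + 1223 = 7594.0 km = 7.594×10⁶ m.
Specific energy ε = v²/2 − μ/r = -1.298×10⁷ J/kg, so a = −μ/(2ε) = 1.535×10⁷ m.
The apsides satisfy r_p + r_a = 2a, so the apogee radius is 2a − r_p = 2.311×10⁷ m = 23111 km.
Apogee altitude = 23111 − 6371 = 16740 km.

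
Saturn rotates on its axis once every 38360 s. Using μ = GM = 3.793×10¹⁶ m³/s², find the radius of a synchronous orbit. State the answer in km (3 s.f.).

A synchronous orbit has period T, so by Kepler's third law a = (μT²/4π²)^(1/3).
μT²/4π² = 3.793×10¹⁶ × (3.836×10⁴)² / 39.48 = 1.414×10²⁴ m³.
a = 1.122×10⁸ m = 1.1223×10⁵ km.

r_sync ≈ 1.12×10⁵ km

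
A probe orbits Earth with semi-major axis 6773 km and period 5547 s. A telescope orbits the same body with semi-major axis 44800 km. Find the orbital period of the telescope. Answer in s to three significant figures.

Kepler's third law: T² ∝ a³, so T₂ = T₁ (a₂/a₁)^(3/2).
a₂/a₁ = 6.614, (a₂/a₁)^(3/2) = 17.01.
T₂ = 5547 × 17.01 = 94360 s.

T₂ ≈ 94400 s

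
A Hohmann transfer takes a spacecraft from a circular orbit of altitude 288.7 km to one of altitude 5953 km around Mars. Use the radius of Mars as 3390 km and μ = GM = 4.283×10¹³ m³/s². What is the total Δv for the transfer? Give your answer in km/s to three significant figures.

r₁ = 3390 + 288.7 = 3678.7 km = 3.6787×10⁶ m.
r₂ = 3390 + 5953 = 9343.0 km = 9.3430×10⁶ m.
Transfer ellipse a_t = (r₁ + r₂)/2 = 6.511×10⁶ m.
At r₁: circular v_c1 = √(μ/r₁) = 3412 m/s; transfer-periapsis v_p = √[μ(2/r₁ − 1/a_t)] = 4087 m/s.
Δv₁ = v_p − v_c1 = 675.3 m/s.
At r₂: circular v_c2 = √(μ/r₂) = 2141 m/s; transfer-apoapsis v_a = √[μ(2/r₂ − 1/a_t)] = 1609 m/s.
Δv₂ = v_c2 − v_a = 531.7 m/s.
Total Δv = Δv₁ + Δv₂ = 1207 m/s = 1.207 km/s.

Δv_total ≈ 1.21 km/s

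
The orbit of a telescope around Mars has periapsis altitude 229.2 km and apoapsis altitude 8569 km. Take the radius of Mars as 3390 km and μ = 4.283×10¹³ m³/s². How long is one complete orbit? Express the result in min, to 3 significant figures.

T ≈ 348 min

r_p = 3390 + 229.2 = 3619.2 km = 3.6192×10⁶ m.
r_a = 3390 + 8569 = 11959 km = 1.1959×10⁷ m.
Semi-major axis a = (r_p + r_a)/2 = (3619.2 + 11959)/2 = 7789.1 km = 7.789×10⁶ m.
By Kepler's third law T = 2π√(a³/μ) = 2π × 3.322×10³ = 2.087×10⁴ s.
= 347.8 min.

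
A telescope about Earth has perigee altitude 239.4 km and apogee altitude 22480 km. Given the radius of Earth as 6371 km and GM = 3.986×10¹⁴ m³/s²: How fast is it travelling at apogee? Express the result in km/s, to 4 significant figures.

r_p = 6371 + 239.4 = 6610.4 km = 6.6104×10⁶ m.
r_a = 6371 + 22480 = 28851 km = 2.8851×10⁷ m.
Semi-major axis a = (r_p + r_a)/2 = 17731 km = 1.773×10⁷ m.
Vis-viva: v² = μ(2/r − 1/a) = 3.986×10¹⁴ × (6.932×10⁻⁸ − 5.640×10⁻⁸) = 5.151×10⁶ m²/s².
v = 2270 m/s = 2.270 km/s.

v ≈ 2.270 km/s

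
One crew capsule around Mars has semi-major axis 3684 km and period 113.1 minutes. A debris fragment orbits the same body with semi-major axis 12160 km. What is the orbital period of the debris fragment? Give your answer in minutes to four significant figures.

T₂ ≈ 678.2 minutes

Kepler's third law: T² ∝ a³, so T₂ = T₁ (a₂/a₁)^(3/2).
a₂/a₁ = 3.301, (a₂/a₁)^(3/2) = 5.997.
T₂ = 113.1 × 5.997 = 678.2 minutes.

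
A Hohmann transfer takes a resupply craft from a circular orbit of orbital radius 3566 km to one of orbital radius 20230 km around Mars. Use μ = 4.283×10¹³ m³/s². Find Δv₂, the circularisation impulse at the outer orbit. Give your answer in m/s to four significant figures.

Δv ≈ 658.5 m/s

r₁ = 3566 km = 3.566×10⁶ m.
r₂ = 20230 km = 2.023×10⁷ m.
Transfer ellipse a_t = (r₁ + r₂)/2 = 1.190×10⁷ m.
At r₁: circular v_c1 = √(μ/r₁) = 3466 m/s; transfer-periapsis v_p = √[μ(2/r₁ − 1/a_t)] = 4519 m/s.
At r₂: circular v_c2 = √(μ/r₂) = 1455 m/s; transfer-apoapsis v_a = √[μ(2/r₂ − 1/a_t)] = 796.6 m/s.
Δv₂ = v_c2 − v_a = 658.5 m/s.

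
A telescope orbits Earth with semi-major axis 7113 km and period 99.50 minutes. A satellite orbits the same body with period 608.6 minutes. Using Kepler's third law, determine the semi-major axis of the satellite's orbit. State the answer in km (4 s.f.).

a₂ ≈ 23790 km

Kepler's third law: a³ ∝ T², so a₂ = a₁ (T₂/T₁)^(2/3).
T₂/T₁ = 6.117, (T₂/T₁)^(2/3) = 3.345.
a₂ = 7113 × 3.345 = 23790 km.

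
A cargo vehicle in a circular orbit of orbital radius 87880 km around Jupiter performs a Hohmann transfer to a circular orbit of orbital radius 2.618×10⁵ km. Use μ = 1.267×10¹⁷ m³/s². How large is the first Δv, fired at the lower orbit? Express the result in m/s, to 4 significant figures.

r₁ = 87880 km = 8.788×10⁷ m.
r₂ = 2.618×10⁵ km = 2.618×10⁸ m.
Transfer ellipse a_t = (r₁ + r₂)/2 = 1.748×10⁸ m.
At r₁: circular v_c1 = √(μ/r₁) = 37970 m/s; transfer-perijove v_p = √[μ(2/r₁ − 1/a_t)] = 46460 m/s.
Δv₁ = v_p − v_c1 = 8493 m/s.

Δv ≈ 8493 m/s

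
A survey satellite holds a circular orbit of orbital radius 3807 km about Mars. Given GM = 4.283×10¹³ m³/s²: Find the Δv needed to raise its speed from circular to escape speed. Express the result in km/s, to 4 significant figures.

r = 3807 km = 3.807×10⁶ m.
Circular speed v_c = √(μ/r) = 3354 m/s.
Escape speed v_esc = √(2μ/r) = √2 × v_c = 4743 m/s.
Δv = v_esc − v_c = 1389 m/s = 1.389 km/s.

Δv ≈ 1.389 km/s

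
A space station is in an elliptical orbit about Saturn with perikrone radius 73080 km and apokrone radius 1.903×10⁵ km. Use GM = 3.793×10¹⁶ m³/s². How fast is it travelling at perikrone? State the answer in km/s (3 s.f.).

v ≈ 27.4 km/s

Semi-major axis a = (r_p + r_a)/2 = 1.3169×10⁵ km = 1.317×10⁸ m.
Vis-viva: v² = μ(2/r − 1/a) = 3.793×10¹⁶ × (2.737×10⁻⁸ − 7.594×10⁻⁹) = 7.500×10⁸ m²/s².
v = 27390 m/s = 27.39 km/s.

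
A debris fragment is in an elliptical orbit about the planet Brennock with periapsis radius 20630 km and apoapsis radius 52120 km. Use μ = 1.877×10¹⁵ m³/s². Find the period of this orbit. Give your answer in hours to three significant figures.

Semi-major axis a = (r_p + r_a)/2 = (20630 + 52120)/2 = 36375 km = 3.638×10⁷ m.
By Kepler's third law T = 2π√(a³/μ) = 2π × 5.064×10³ = 3.182×10⁴ s.
= 8.838 hours.

T ≈ 8.84 hours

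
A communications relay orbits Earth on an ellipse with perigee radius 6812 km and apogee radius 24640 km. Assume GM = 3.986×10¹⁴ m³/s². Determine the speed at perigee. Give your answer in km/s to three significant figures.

Semi-major axis a = (r_p + r_a)/2 = 15726 km = 1.573×10⁷ m.
Vis-viva: v² = μ(2/r − 1/a) = 3.986×10¹⁴ × (2.936×10⁻⁷ − 6.359×10⁻⁸) = 9.168×10⁷ m²/s².
v = 9575 m/s = 9.575 km/s.

v ≈ 9.58 km/s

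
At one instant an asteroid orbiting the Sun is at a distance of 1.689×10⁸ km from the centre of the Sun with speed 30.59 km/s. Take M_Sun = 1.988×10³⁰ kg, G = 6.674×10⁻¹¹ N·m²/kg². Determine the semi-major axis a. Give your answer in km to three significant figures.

a ≈ 2.09×10⁸ km

μ = GM = 6.674×10⁻¹¹ × 1.988×10³⁰ = 1.327×10²⁰ m³/s².
r = 1.689×10¹¹ m.
Specific orbital energy ε = v²/2 − μ/r = (30590)²/2 − 1.327×10²⁰/1.689×10¹¹ = -3.177×10⁸ J/kg.
Since ε = −μ/(2a), a = −μ/(2ε) = 2.088×10¹¹ m = 2.0883×10⁸ km.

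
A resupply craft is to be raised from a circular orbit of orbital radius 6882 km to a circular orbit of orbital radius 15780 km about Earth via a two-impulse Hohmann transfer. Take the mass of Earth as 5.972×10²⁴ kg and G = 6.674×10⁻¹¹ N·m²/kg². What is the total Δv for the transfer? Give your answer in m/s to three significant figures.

Δv_total ≈ 2480 m/s

μ = GM = 6.674×10⁻¹¹ × 5.972×10²⁴ = 3.986×10¹⁴ m³/s².
r₁ = 6882 km = 6.882×10⁶ m.
r₂ = 15780 km = 1.578×10⁷ m.
Transfer ellipse a_t = (r₁ + r₂)/2 = 1.133×10⁷ m.
At r₁: circular v_c1 = √(μ/r₁) = 7610 m/s; transfer-perigee v_p = √[μ(2/r₁ − 1/a_t)] = 8981 m/s.
Δv₁ = v_p − v_c1 = 1371 m/s.
At r₂: circular v_c2 = √(μ/r₂) = 5026 m/s; transfer-apogee v_a = √[μ(2/r₂ − 1/a_t)] = 3917 m/s.
Δv₂ = v_c2 − v_a = 1109 m/s.
Total Δv = Δv₁ + Δv₂ = 2480 m/s.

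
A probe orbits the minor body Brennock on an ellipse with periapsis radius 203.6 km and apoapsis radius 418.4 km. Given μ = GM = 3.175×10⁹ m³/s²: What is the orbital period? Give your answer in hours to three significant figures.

T ≈ 5.37 hours

Semi-major axis a = (r_p + r_a)/2 = (203.60 + 418.40)/2 = 311.00 km = 3.110×10⁵ m.
By Kepler's third law T = 2π√(a³/μ) = 2π × 3.078×10³ = 1.934×10⁴ s.
= 5.372 hours.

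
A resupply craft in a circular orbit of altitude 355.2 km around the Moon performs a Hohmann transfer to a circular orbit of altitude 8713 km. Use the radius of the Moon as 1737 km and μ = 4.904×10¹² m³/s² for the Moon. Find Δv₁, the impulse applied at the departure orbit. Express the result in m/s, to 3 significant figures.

Δv ≈ 445 m/s

r₁ = 1737 + 355.2 = 2092.2 km = 2.0922×10⁶ m.
r₂ = 1737 + 8713 = 10450 km = 1.0450×10⁷ m.
Transfer ellipse a_t = (r₁ + r₂)/2 = 6.271×10⁶ m.
At r₁: circular v_c1 = √(μ/r₁) = 1531 m/s; transfer-perilune v_p = √[μ(2/r₁ − 1/a_t)] = 1976 m/s.
Δv₁ = v_p − v_c1 = 445.3 m/s.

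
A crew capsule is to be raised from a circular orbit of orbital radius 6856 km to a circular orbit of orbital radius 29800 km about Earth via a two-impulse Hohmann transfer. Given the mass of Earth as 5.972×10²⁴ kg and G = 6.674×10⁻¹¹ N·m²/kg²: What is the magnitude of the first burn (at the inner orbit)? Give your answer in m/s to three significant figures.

μ = GM = 6.674×10⁻¹¹ × 5.972×10²⁴ = 3.986×10¹⁴ m³/s².
r₁ = 6856 km = 6.856×10⁶ m.
r₂ = 29800 km = 2.980×10⁷ m.
Transfer ellipse a_t = (r₁ + r₂)/2 = 1.833×10⁷ m.
At r₁: circular v_c1 = √(μ/r₁) = 7625 m/s; transfer-perigee v_p = √[μ(2/r₁ − 1/a_t)] = 9722 m/s.
Δv₁ = v_p − v_c1 = 2098 m/s.

Δv ≈ 2100 m/s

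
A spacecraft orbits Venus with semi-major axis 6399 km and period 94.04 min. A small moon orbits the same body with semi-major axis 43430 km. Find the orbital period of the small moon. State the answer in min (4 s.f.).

T₂ ≈ 1663 min

Kepler's third law: T² ∝ a³, so T₂ = T₁ (a₂/a₁)^(3/2).
a₂/a₁ = 6.787, (a₂/a₁)^(3/2) = 17.68.
T₂ = 94.04 × 17.68 = 1663 min.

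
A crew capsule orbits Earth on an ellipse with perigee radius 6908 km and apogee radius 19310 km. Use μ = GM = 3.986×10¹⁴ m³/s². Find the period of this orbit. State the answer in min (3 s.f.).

T ≈ 249 min

Semi-major axis a = (r_p + r_a)/2 = (6908.0 + 19310)/2 = 13109 km = 1.311×10⁷ m.
By Kepler's third law T = 2π√(a³/μ) = 2π × 2.377×10³ = 1.494×10⁴ s.
= 249.0 min.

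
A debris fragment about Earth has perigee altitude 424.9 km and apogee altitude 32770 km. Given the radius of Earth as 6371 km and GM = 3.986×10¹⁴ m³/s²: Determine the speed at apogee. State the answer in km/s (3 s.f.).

r_p = 6371 + 424.9 = 6795.9 km = 6.7959×10⁶ m.
r_a = 6371 + 32770 = 39141 km = 3.9141×10⁷ m.
Semi-major axis a = (r_p + r_a)/2 = 22968 km = 2.297×10⁷ m.
Vis-viva: v² = μ(2/r − 1/a) = 3.986×10¹⁴ × (5.110×10⁻⁸ − 4.354×10⁻⁸) = 3.013×10⁶ m²/s².
v = 1736 m/s = 1.736 km/s.

v ≈ 1.74 km/s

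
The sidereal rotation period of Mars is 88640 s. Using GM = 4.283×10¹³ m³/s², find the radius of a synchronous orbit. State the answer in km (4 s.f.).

A synchronous orbit has period T, so by Kepler's third law a = (μT²/4π²)^(1/3).
μT²/4π² = 4.283×10¹³ × (8.864×10⁴)² / 39.48 = 8.524×10²¹ m³.
a = 2.043×10⁷ m = 20428 km.

r_sync ≈ 20430 km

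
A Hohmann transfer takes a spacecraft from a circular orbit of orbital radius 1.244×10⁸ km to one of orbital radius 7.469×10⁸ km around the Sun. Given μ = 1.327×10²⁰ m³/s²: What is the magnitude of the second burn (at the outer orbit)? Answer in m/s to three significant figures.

Δv ≈ 6210 m/s

r₁ = 1.244×10⁸ km = 1.244×10¹¹ m.
r₂ = 7.469×10⁸ km = 7.469×10¹¹ m.
Transfer ellipse a_t = (r₁ + r₂)/2 = 4.356×10¹¹ m.
At r₁: circular v_c1 = √(μ/r₁) = 32660 m/s; transfer-perihelion v_p = √[μ(2/r₁ − 1/a_t)] = 42760 m/s.
At r₂: circular v_c2 = √(μ/r₂) = 13330 m/s; transfer-aphelion v_a = √[μ(2/r₂ − 1/a_t)] = 7123 m/s.
Δv₂ = v_c2 − v_a = 6206 m/s.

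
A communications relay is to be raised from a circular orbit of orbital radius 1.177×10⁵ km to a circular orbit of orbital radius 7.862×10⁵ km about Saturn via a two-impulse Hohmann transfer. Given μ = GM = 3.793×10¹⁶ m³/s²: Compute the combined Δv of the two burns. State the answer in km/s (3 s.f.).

r₁ = 1.177×10⁵ km = 1.177×10⁸ m.
r₂ = 7.862×10⁵ km = 7.862×10⁸ m.
Transfer ellipse a_t = (r₁ + r₂)/2 = 4.520×10⁸ m.
At r₁: circular v_c1 = √(μ/r₁) = 17950 m/s; transfer-perikrone v_p = √[μ(2/r₁ − 1/a_t)] = 23680 m/s.
Δv₁ = v_p − v_c1 = 5725 m/s.
At r₂: circular v_c2 = √(μ/r₂) = 6946 m/s; transfer-apokrone v_a = √[μ(2/r₂ − 1/a_t)] = 3545 m/s.
Δv₂ = v_c2 − v_a = 3401 m/s.
Total Δv = Δv₁ + Δv₂ = 9127 m/s = 9.127 km/s.

Δv_total ≈ 9.13 km/s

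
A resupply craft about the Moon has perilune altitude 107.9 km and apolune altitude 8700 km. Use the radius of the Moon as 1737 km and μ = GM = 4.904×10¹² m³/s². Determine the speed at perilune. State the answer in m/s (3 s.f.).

r_p = 1737 + 107.9 = 1844.9 km = 1.8449×10⁶ m.
r_a = 1737 + 8700 = 10437 km = 1.0437×10⁷ m.
Semi-major axis a = (r_p + r_a)/2 = 6140.9 km = 6.141×10⁶ m.
Vis-viva: v² = μ(2/r − 1/a) = 4.904×10¹² × (1.084×10⁻⁶ − 1.628×10⁻⁷) = 4.518×10⁶ m²/s².
v = 2125 m/s.

v ≈ 2130 m/s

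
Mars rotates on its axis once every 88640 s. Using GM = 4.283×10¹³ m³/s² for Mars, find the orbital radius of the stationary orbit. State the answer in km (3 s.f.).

r_sync ≈ 20400 km

A synchronous orbit has period T, so by Kepler's third law a = (μT²/4π²)^(1/3).
μT²/4π² = 4.283×10¹³ × (8.864×10⁴)² / 39.48 = 8.524×10²¹ m³.
a = 2.043×10⁷ m = 20428 km.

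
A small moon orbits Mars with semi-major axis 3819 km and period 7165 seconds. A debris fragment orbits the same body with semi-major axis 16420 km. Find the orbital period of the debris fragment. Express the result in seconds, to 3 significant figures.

T₂ ≈ 63900 seconds

Kepler's third law: T² ∝ a³, so T₂ = T₁ (a₂/a₁)^(3/2).
a₂/a₁ = 4.300, (a₂/a₁)^(3/2) = 8.915.
T₂ = 7165 × 8.915 = 63880 seconds.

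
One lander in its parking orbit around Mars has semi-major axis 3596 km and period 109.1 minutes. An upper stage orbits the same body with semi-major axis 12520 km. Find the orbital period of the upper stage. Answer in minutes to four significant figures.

T₂ ≈ 708.8 minutes

Kepler's third law: T² ∝ a³, so T₂ = T₁ (a₂/a₁)^(3/2).
a₂/a₁ = 3.482, (a₂/a₁)^(3/2) = 6.496.
T₂ = 109.1 × 6.496 = 708.8 minutes.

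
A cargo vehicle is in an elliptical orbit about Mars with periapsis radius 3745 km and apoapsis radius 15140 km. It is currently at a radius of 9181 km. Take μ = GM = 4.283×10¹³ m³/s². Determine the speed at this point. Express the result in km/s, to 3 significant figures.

Semi-major axis a = (r_p + r_a)/2 = 9442.5 km = 9.442×10⁶ m.
Vis-viva: v² = μ(2/r − 1/a) = 4.283×10¹³ × (2.178×10⁻⁷ − 1.059×10⁻⁷) = 4.794×10⁶ m²/s².
v = 2190 m/s = 2.190 km/s.

v ≈ 2.19 km/s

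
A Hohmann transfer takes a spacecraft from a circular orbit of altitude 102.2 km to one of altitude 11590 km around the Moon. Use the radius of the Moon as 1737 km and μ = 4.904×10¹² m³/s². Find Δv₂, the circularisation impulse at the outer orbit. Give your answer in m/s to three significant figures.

r₁ = 1737 + 102.2 = 1839.2 km = 1.8392×10⁶ m.
r₂ = 1737 + 11590 = 13327 km = 1.3327×10⁷ m.
Transfer ellipse a_t = (r₁ + r₂)/2 = 7.583×10⁶ m.
At r₁: circular v_c1 = √(μ/r₁) = 1633 m/s; transfer-perilune v_p = √[μ(2/r₁ − 1/a_t)] = 2165 m/s.
At r₂: circular v_c2 = √(μ/r₂) = 606.6 m/s; transfer-apolune v_a = √[μ(2/r₂ − 1/a_t)] = 298.7 m/s.
Δv₂ = v_c2 − v_a = 307.9 m/s.

Δv ≈ 308 m/s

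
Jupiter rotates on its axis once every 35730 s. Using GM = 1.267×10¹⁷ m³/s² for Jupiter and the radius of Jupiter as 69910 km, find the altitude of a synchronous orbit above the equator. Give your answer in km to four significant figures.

A synchronous orbit has period T, so by Kepler's third law a = (μT²/4π²)^(1/3).
μT²/4π² = 1.267×10¹⁷ × (3.573×10⁴)² / 39.48 = 4.097×10²⁴ m³.
a = 1.600×10⁸ m = 1.6002×10⁵ km.
Altitude h = a − R = 1.6002×10⁵ − 69910 = 90105 km.

h_sync ≈ 90110 km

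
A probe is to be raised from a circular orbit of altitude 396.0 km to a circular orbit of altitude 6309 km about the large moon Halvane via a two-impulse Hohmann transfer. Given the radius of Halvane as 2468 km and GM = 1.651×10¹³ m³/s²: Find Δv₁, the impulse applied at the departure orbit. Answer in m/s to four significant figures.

Δv ≈ 547.4 m/s

r₁ = 2468 + 396.0 = 2864.0 km = 2.8640×10⁶ m.
r₂ = 2468 + 6309 = 8777.0 km = 8.7770×10⁶ m.
Transfer ellipse a_t = (r₁ + r₂)/2 = 5.820×10⁶ m.
At r₁: circular v_c1 = √(μ/r₁) = 2401 m/s; transfer-periapsis v_p = √[μ(2/r₁ − 1/a_t)] = 2948 m/s.
Δv₁ = v_p − v_c1 = 547.4 m/s.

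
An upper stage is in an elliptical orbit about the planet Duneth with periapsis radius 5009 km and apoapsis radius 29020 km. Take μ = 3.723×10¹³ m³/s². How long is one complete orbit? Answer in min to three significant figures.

Semi-major axis a = (r_p + r_a)/2 = (5009.0 + 29020)/2 = 17014 km = 1.701×10⁷ m.
By Kepler's third law T = 2π√(a³/μ) = 2π × 1.150×10⁴ = 7.227×10⁴ s.
= 1205 min.

T ≈ 1200 min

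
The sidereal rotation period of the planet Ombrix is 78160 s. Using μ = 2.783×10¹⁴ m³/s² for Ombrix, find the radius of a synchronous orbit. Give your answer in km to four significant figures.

A synchronous orbit has period T, so by Kepler's third law a = (μT²/4π²)^(1/3).
μT²/4π² = 2.783×10¹⁴ × (7.816×10⁴)² / 39.48 = 4.306×10²² m³.
a = 3.505×10⁷ m = 35052 km.

r_sync ≈ 35050 km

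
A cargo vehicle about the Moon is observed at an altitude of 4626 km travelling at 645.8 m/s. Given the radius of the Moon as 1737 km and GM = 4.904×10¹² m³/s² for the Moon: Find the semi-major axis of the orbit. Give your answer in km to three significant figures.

a ≈ 4360 km

r = 1737 + 4626 = 6363.0 km = 6.363×10⁶ m.
Specific orbital energy ε = v²/2 − μ/r = (645.8)²/2 − 4.904×10¹²/6.363×10⁶ = -5.622×10⁵ J/kg.
Since ε = −μ/(2a), a = −μ/(2ε) = 4.362×10⁶ m = 4361.6 km.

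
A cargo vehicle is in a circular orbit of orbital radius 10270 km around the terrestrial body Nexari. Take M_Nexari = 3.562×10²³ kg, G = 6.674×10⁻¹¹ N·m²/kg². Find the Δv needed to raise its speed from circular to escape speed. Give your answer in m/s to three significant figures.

Δv ≈ 630 m/s

μ = GM = 6.674×10⁻¹¹ × 3.562×10²³ = 2.377×10¹³ m³/s².
r = 10270 km = 1.027×10⁷ m.
Circular speed v_c = √(μ/r) = 1521 m/s.
Escape speed v_esc = √(2μ/r) = √2 × v_c = 2152 m/s.
Δv = v_esc − v_c = 630.2 m/s.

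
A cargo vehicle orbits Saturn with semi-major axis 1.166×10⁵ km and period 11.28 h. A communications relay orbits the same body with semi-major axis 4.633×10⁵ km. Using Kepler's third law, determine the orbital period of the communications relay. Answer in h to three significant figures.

T₂ ≈ 89.3 h

Kepler's third law: T² ∝ a³, so T₂ = T₁ (a₂/a₁)^(3/2).
a₂/a₁ = 3.973, (a₂/a₁)^(3/2) = 7.920.
T₂ = 11.28 × 7.920 = 89.34 h.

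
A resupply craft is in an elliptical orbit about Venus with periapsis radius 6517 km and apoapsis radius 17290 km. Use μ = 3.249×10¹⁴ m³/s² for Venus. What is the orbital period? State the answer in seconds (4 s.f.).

T ≈ 14320 seconds

Semi-major axis a = (r_p + r_a)/2 = (6517.0 + 17290)/2 = 11904 km = 1.190×10⁷ m.
By Kepler's third law T = 2π√(a³/μ) = 2π × 2.278×10³ = 1.432×10⁴ s.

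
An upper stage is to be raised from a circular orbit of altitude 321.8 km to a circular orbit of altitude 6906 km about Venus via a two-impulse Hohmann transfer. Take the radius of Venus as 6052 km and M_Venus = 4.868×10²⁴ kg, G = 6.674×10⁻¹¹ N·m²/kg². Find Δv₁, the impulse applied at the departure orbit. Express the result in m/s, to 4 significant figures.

Δv ≈ 1127 m/s

μ = GM = 6.674×10⁻¹¹ × 4.868×10²⁴ = 3.249×10¹⁴ m³/s².
r₁ = 6052 + 321.8 = 6373.8 km = 6.3738×10⁶ m.
r₂ = 6052 + 6906 = 12958 km = 1.2958×10⁷ m.
Transfer ellipse a_t = (r₁ + r₂)/2 = 9.666×10⁶ m.
At r₁: circular v_c1 = √(μ/r₁) = 7140 m/s; transfer-periapsis v_p = √[μ(2/r₁ − 1/a_t)] = 8266 m/s.
Δv₁ = v_p − v_c1 = 1127 m/s.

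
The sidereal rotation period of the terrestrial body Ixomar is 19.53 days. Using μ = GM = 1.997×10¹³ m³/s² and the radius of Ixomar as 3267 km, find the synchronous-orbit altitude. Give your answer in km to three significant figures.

h_sync ≈ 1.10×10⁵ km

T = 19.53 days = 1.687×10⁶ s.
A synchronous orbit has period T, so by Kepler's third law a = (μT²/4π²)^(1/3).
μT²/4π² = 1.997×10¹³ × (1.687×10⁶)² / 39.48 = 1.440×10²⁴ m³.
a = 1.129×10⁸ m = 1.1293×10⁵ km.
Altitude h = a − R = 1.1293×10⁵ − 3267 = 1.0966×10⁵ km.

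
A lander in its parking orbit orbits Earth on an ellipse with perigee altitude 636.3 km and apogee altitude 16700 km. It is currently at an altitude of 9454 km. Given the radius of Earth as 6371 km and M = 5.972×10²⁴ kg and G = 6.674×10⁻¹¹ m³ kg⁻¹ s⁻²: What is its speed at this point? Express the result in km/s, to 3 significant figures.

μ = GM = 6.674×10⁻¹¹ × 5.972×10²⁴ = 3.986×10¹⁴ m³/s².
r_p = 6371 + 636.3 = 7007.3 km = 7.0073×10⁶ m.
r_a = 6371 + 16700 = 23071 km = 2.3071×10⁷ m.
r = 6371 + 9454 = 15825 km = 1.582×10⁷ m.
Semi-major axis a = (r_p + r_a)/2 = 15039 km = 1.504×10⁷ m.
Vis-viva: v² = μ(2/r − 1/a) = 3.986×10¹⁴ × (1.264×10⁻⁷ − 6.649×10⁻⁸) = 2.387×10⁷ m²/s².
v = 4886 m/s = 4.886 km/s.

v ≈ 4.89 km/s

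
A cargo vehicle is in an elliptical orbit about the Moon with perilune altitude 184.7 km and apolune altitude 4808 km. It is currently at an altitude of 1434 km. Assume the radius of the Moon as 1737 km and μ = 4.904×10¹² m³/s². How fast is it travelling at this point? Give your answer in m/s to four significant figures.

r_p = 1737 + 184.7 = 1921.7 km = 1.9217×10⁶ m.
r_a = 1737 + 4808 = 6545.0 km = 6.5450×10⁶ m.
r = 1737 + 1434 = 3171.0 km = 3.171×10⁶ m.
Semi-major axis a = (r_p + r_a)/2 = 4233.4 km = 4.233×10⁶ m.
Vis-viva: v² = μ(2/r − 1/a) = 4.904×10¹² × (6.307×10⁻⁷ − 2.362×10⁻⁷) = 1.935×10⁶ m²/s².
v = 1391 m/s.

v ≈ 1391 m/s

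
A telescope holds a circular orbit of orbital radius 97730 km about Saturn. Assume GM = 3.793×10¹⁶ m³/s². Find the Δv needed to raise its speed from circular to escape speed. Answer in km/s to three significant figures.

Δv ≈ 8.16 km/s

r = 97730 km = 9.773×10⁷ m.
Circular speed v_c = √(μ/r) = 19700 m/s.
Escape speed v_esc = √(2μ/r) = √2 × v_c = 27860 m/s.
Δv = v_esc − v_c = 8160 m/s = 8.160 km/s.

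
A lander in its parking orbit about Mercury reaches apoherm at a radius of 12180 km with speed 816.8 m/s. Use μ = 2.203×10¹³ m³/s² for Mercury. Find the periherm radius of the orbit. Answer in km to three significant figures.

periherm radius ≈ 2750 km

r_a = 1.218×10⁷ m.
Specific energy ε = v²/2 − μ/r = -1.475×10⁶ J/kg, so a = −μ/(2ε) = 7.467×10⁶ m.
The apsides satisfy r_p + r_a = 2a, so the periherm radius is 2a − r_a = 2.754×10⁶ m = 2754.4 km.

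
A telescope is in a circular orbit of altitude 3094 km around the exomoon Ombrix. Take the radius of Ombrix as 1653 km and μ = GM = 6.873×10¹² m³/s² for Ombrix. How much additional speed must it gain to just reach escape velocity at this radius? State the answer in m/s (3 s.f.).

Δv ≈ 498 m/s

r = 1653 + 3094 = 4747.0 km = 4.7470×10⁶ m.
Circular speed v_c = √(μ/r) = 1203 m/s.
Escape speed v_esc = √(2μ/r) = √2 × v_c = 1702 m/s.
Δv = v_esc − v_c = 498.4 m/s.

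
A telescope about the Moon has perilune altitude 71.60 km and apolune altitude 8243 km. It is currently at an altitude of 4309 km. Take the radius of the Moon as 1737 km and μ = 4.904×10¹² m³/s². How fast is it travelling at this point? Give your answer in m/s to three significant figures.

r_p = 1737 + 71.60 = 1808.6 km = 1.8086×10⁶ m.
r_a = 1737 + 8243 = 9980.0 km = 9.9800×10⁶ m.
r = 1737 + 4309 = 6046.0 km = 6.046×10⁶ m.
Semi-major axis a = (r_p + r_a)/2 = 5894.3 km = 5.894×10⁶ m.
Vis-viva: v² = μ(2/r − 1/a) = 4.904×10¹² × (3.308×10⁻⁷ − 1.697×10⁻⁷) = 7.902×10⁵ m²/s².
v = 889.0 m/s.

v ≈ 889 m/s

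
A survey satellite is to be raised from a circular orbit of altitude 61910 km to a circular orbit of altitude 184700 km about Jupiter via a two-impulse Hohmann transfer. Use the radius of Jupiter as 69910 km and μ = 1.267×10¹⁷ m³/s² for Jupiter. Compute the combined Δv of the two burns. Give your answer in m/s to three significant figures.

Δv_total ≈ 8470 m/s

r₁ = 69910 + 61910 = 131820 km = 1.3182×10⁸ m.
r₂ = 69910 + 184700 = 254610 km = 2.5461×10⁸ m.
Transfer ellipse a_t = (r₁ + r₂)/2 = 1.932×10⁸ m.
At r₁: circular v_c1 = √(μ/r₁) = 31000 m/s; transfer-perijove v_p = √[μ(2/r₁ − 1/a_t)] = 35590 m/s.
Δv₁ = v_p − v_c1 = 4586 m/s.
At r₂: circular v_c2 = √(μ/r₂) = 22310 m/s; transfer-apojove v_a = √[μ(2/r₂ − 1/a_t)] = 18430 m/s.
Δv₂ = v_c2 − v_a = 3882 m/s.
Total Δv = Δv₁ + Δv₂ = 8468 m/s.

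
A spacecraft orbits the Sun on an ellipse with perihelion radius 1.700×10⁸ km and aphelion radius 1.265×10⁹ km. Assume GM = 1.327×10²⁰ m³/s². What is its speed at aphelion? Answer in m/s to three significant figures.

Semi-major axis a = (r_p + r_a)/2 = 7.1750×10⁸ km = 7.175×10¹¹ m.
Vis-viva: v² = μ(2/r − 1/a) = 1.327×10²⁰ × (1.581×10⁻¹² − 1.394×10⁻¹²) = 2.485×10⁷ m²/s².
v = 4985 m/s.

v ≈ 4990 m/s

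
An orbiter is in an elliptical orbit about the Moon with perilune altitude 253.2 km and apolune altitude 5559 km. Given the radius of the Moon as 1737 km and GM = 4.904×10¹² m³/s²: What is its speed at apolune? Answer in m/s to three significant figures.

r_p = 1737 + 253.2 = 1990.2 km = 1.9902×10⁶ m.
r_a = 1737 + 5559 = 7296.0 km = 7.2960×10⁶ m.
Semi-major axis a = (r_p + r_a)/2 = 4643.1 km = 4.643×10⁶ m.
Vis-viva: v² = μ(2/r − 1/a) = 4.904×10¹² × (2.741×10⁻⁷ − 2.154×10⁻⁷) = 2.881×10⁵ m²/s².
v = 536.8 m/s.

v ≈ 537 m/s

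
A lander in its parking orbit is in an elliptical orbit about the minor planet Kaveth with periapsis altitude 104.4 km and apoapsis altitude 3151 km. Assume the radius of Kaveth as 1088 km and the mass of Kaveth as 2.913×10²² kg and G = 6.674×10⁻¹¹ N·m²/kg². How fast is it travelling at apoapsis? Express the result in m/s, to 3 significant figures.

μ = GM = 6.674×10⁻¹¹ × 2.913×10²² = 1.944×10¹² m³/s².
r_p = 1088 + 104.4 = 1192.4 km = 1.1924×10⁶ m.
r_a = 1088 + 3151 = 4239.0 km = 4.2390×10⁶ m.
Semi-major axis a = (r_p + r_a)/2 = 2715.7 km = 2.716×10⁶ m.
Vis-viva: v² = μ(2/r − 1/a) = 1.944×10¹² × (4.718×10⁻⁷ − 3.682×10⁻⁷) = 2.014×10⁵ m²/s².
v = 448.7 m/s.

v ≈ 449 m/s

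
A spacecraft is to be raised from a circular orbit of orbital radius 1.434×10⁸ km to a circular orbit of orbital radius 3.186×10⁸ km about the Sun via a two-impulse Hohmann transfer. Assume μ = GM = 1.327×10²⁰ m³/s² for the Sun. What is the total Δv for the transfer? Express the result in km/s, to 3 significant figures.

Δv_total ≈ 9.63 km/s

r₁ = 1.434×10⁸ km = 1.434×10¹¹ m.
r₂ = 3.186×10⁸ km = 3.186×10¹¹ m.
Transfer ellipse a_t = (r₁ + r₂)/2 = 2.310×10¹¹ m.
At r₁: circular v_c1 = √(μ/r₁) = 30420 m/s; transfer-perihelion v_p = √[μ(2/r₁ − 1/a_t)] = 35730 m/s.
Δv₁ = v_p − v_c1 = 5305 m/s.
At r₂: circular v_c2 = √(μ/r₂) = 20410 m/s; transfer-aphelion v_a = √[μ(2/r₂ − 1/a_t)] = 16080 m/s.
Δv₂ = v_c2 − v_a = 4329 m/s.
Total Δv = Δv₁ + Δv₂ = 9634 m/s = 9.634 km/s.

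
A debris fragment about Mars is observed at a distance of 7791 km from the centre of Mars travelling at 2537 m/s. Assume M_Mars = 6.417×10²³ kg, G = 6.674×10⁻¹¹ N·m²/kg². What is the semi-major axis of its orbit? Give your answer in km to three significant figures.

a ≈ 9400 km

μ = GM = 6.674×10⁻¹¹ × 6.417×10²³ = 4.283×10¹³ m³/s².
r = 7.791×10⁶ m.
Specific orbital energy ε = v²/2 − μ/r = (2537)²/2 − 4.283×10¹³/7.791×10⁶ = -2.279×10⁶ J/kg.
Since ε = −μ/(2a), a = −μ/(2ε) = 9.397×10⁶ m = 9396.8 km.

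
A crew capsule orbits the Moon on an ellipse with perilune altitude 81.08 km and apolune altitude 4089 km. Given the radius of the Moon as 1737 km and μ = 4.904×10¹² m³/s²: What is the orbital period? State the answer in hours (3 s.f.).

r_p = 1737 + 81.08 = 1818.1 km = 1.8181×10⁶ m.
r_a = 1737 + 4089 = 5826.0 km = 5.8260×10⁶ m.
Semi-major axis a = (r_p + r_a)/2 = (1818.1 + 5826.0)/2 = 3822.0 km = 3.822×10⁶ m.
By Kepler's third law T = 2π√(a³/μ) = 2π × 3.374×10³ = 2.120×10⁴ s.
= 5.889 hours.

T ≈ 5.89 hours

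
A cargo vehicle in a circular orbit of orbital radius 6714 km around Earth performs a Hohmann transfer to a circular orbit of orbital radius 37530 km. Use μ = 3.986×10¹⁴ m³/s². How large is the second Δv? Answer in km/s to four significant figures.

r₁ = 6714 km = 6.714×10⁶ m.
r₂ = 37530 km = 3.753×10⁷ m.
Transfer ellipse a_t = (r₁ + r₂)/2 = 2.212×10⁷ m.
At r₁: circular v_c1 = √(μ/r₁) = 7705 m/s; transfer-perigee v_p = √[μ(2/r₁ − 1/a_t)] = 10040 m/s.
At r₂: circular v_c2 = √(μ/r₂) = 3259 m/s; transfer-apogee v_a = √[μ(2/r₂ − 1/a_t)] = 1795 m/s.
Δv₂ = v_c2 − v_a = 1464 m/s.
= 1.464 km/s.

Δv ≈ 1.464 km/s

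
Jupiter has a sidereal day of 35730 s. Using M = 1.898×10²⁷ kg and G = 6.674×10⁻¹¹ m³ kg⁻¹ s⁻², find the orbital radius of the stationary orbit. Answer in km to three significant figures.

r_sync ≈ 1.60×10⁵ km

μ = GM = 6.674×10⁻¹¹ × 1.898×10²⁷ = 1.267×10¹⁷ m³/s².
A synchronous orbit has period T, so by Kepler's third law a = (μT²/4π²)^(1/3).
μT²/4π² = 1.267×10¹⁷ × (3.573×10⁴)² / 39.48 = 4.096×10²⁴ m³.
a = 1.600×10⁸ m = 1.6000×10⁵ km.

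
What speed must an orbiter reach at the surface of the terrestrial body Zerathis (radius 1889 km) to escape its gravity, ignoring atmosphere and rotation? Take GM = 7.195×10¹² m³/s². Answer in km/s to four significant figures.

v_esc ≈ 2.760 km/s

r = R = 1.889×10⁶ m.
Escape speed v_esc = √(2μ/r) = √(2 × 7.195×10¹² / 1.889×10⁶) = √(7.618×10⁶) = 2760 m/s.
= 2.760 km/s.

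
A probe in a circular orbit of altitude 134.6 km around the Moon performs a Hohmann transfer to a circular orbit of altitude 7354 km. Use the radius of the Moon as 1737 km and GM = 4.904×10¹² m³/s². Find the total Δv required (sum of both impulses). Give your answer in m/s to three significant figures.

r₁ = 1737 + 134.6 = 1871.6 km = 1.8716×10⁶ m.
r₂ = 1737 + 7354 = 9091.0 km = 9.0910×10⁶ m.
Transfer ellipse a_t = (r₁ + r₂)/2 = 5.481×10⁶ m.
At r₁: circular v_c1 = √(μ/r₁) = 1619 m/s; transfer-perilune v_p = √[μ(2/r₁ − 1/a_t)] = 2085 m/s.
Δv₁ = v_p − v_c1 = 465.9 m/s.
At r₂: circular v_c2 = √(μ/r₂) = 734.5 m/s; transfer-apolune v_a = √[μ(2/r₂ − 1/a_t)] = 429.2 m/s.
Δv₂ = v_c2 − v_a = 305.3 m/s.
Total Δv = Δv₁ + Δv₂ = 771.2 m/s.

Δv_total ≈ 771 m/s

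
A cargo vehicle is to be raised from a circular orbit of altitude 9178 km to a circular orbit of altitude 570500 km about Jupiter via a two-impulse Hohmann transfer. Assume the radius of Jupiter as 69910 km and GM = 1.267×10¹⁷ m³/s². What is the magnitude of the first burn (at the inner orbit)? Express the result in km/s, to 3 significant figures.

r₁ = 69910 + 9178 = 79088 km = 7.9088×10⁷ m.
r₂ = 69910 + 570500 = 640410 km = 6.4041×10⁸ m.
Transfer ellipse a_t = (r₁ + r₂)/2 = 3.597×10⁸ m.
At r₁: circular v_c1 = √(μ/r₁) = 40030 m/s; transfer-perijove v_p = √[μ(2/r₁ − 1/a_t)] = 53400 m/s.
Δv₁ = v_p − v_c1 = 13380 m/s.
= 13.38 km/s.

Δv ≈ 13.4 km/s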